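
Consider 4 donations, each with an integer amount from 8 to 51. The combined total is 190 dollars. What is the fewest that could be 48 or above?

If only k of them are at least 48, the other 4 − k are at most 47, so the total is at most k·51 + (4 − k)·47.
This must reach 190, so k·51 + (4 − k)·47 ≥ 190, giving k ≥ 1.
Exactly 1 works: 1 value at 51 and 3 at 47 total 192; lower one of the high values by 2 (still ≥ 48) to hit 190.

1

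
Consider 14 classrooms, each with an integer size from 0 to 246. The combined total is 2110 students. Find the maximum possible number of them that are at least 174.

Suppose k of them are at least 174. Those contribute at least 174 each and the other 14 − k at least 0 each.
So the total is at least 174k + 0(14 − k) = 0 + 174k. This must be ≤ 2110, giving k ≤ 12.
k = 12 is achieved by 12 values at 174 and 2 at 0, total 2088; add 22 to one value (staying below 174) to reach 2110.

12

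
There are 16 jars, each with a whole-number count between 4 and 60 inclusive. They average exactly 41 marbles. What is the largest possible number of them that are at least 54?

The total is 16 × 41 = 656.
With k values at 54 or above and the rest at least 4, the sum is at least 64 + 50k.
Since the sum is 656, we need 50k ≤ 592, i.e. k ≤ 11.
k = 11 is achieved by 11 values at 54 and 5 at 4, total 614; add 42 to one value (staying below 54) to reach 656.

11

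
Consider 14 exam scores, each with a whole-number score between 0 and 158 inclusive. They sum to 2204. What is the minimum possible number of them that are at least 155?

12

Suppose at most 14 − j of them reach 155; then j values are ≤ 154 and the rest ≤ 158.
The total is then ≤ 154·j + 158·(14 − j) = 2212 − 4j. For this to be ≥ 2204 we need j ≤ 2, so at least 14 − 2 = 12 must reach 155.
Exactly 12 works: 12 values at 158 and 2 at 154 total 2204.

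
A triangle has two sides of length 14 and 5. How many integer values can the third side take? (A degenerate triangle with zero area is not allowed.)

9

The triangle inequality gives |14 − 5| < c < 14 + 5, i.e. 9 < c < 19.
So c can be any integer from 10 to 18: 9 values.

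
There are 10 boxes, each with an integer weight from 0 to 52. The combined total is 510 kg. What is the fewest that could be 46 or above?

If only k of them are at least 46, the other 10 − k are at most 45, so the total is at most k·52 + (10 − k)·45.
This must reach 510, so k·52 + (10 − k)·45 ≥ 510, giving k ≥ 9.
Exactly 9 works: 9 values at 52 and 1 at 45 total 513; lower one of the high values by 3 (still ≥ 46) to hit 510.

9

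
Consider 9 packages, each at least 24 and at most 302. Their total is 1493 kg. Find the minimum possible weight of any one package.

Minimizing one value means maximizing the remaining 8.
The other 8 can take up 8 × 302 = 2416 ≥ 1493 − 24, so one package can sit at its floor of 24.
Achievable: one at 24 and the other 8 totalling 1469, which fits since 8 × 24 ≤ 1469 ≤ 8 × 302.

24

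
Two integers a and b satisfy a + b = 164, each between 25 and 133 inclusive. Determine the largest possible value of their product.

With a + b fixed, ab peaks when the two are closest together.
Taking a = 82 and b = 82 (both in [25, 133]) gives ab = 6724.

6724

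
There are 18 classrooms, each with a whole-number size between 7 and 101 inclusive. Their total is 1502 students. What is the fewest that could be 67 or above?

9

If only k of them are at least 67, the other 18 − k are at most 66, so the total is at most k·101 + (18 − k)·66.
This must reach 1502, so k·101 + (18 − k)·66 ≥ 1502, giving k ≥ 9.
Exactly 9 works: 9 values at 101 and 9 at 66 total 1503; lower one of the high values by 1 (still ≥ 67) to hit 1502.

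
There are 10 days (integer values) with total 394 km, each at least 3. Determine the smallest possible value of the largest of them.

Some value must be at least ⌈394/10⌉ = 40, since 10 × 39 = 390 < 394.
Equality holds with 4 values of 40 and 6 values of 39.

40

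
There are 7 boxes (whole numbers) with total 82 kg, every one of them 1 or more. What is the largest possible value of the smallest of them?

11

The 7 values sum to 82, so their minimum is at most ⌊82/7⌋ = 11.
Equality holds with 2 values of 11 and 5 values of 12.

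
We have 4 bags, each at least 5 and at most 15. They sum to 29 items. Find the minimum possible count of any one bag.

5

Minimizing one value means maximizing the remaining 3.
The other 3 can take up 3 × 15 = 45 ≥ 29 − 5, so one bag can sit at its floor of 5.
Achievable: one at 5 and the other 3 totalling 24, which fits since 3 × 5 ≤ 24 ≤ 3 × 15.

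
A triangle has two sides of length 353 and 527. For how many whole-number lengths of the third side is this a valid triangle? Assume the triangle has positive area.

705

The triangle inequality gives |353 − 527| < c < 353 + 527, i.e. 174 < c < 880.
So c can be any integer from 175 to 879: 705 values.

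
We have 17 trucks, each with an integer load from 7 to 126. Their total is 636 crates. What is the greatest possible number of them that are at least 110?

Suppose k of them are at least 110. Those contribute at least 110 each and the other 17 − k at least 7 each.
So the total is at least 110k + 7(17 − k) = 119 + 103k. This must be ≤ 636, giving k ≤ 5.
k = 5 is achieved by 5 values at 110 and 12 at 7, total 634; add 2 to one value (staying below 110) to reach 636.

5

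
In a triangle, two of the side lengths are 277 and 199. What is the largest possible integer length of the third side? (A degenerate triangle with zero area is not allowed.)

475

The third side must be less than 277 + 199 = 476.
The largest integer below 476 is 475.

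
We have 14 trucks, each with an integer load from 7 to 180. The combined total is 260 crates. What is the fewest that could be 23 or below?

Let j be the number exceeding 23. Then the total is ≥ 24·j + 7·(14 − j) = 98 + 17j.
So 17j ≤ 162 and j ≤ 9; hence at least 14 − 9 = 5 are ≤ 23.
Exactly 5 works: 5 values at 7 and 9 at 24 total 251; raise one of the low values by 9 (still ≤ 23) to hit 260.

5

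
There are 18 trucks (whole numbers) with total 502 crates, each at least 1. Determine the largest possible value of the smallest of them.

27

The average is 502/18 < 28, so some value is ≤ 27.
Equality holds with 2 values of 27 and 16 values of 28.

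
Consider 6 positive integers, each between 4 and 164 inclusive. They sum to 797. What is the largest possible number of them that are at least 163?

With k values at 163 or above and the rest at least 4, the sum is at least 24 + 159k.
Since the sum is 797, we need 159k ≤ 773, i.e. k ≤ 4.
k = 4 is achieved by 4 values at 163 and 2 at 4, total 660; add 137 to one value (staying below 163) to reach 797.

4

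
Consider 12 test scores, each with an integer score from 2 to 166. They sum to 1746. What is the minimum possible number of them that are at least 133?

Suppose at most 12 − j of them reach 133; then j values are ≤ 132 and the rest ≤ 166.
The total is then ≤ 132·j + 166·(12 − j) = 1992 − 34j. For this to be ≥ 1746 we need j ≤ 7, so at least 12 − 7 = 5 must reach 133.
Exactly 5 works: 5 values at 166 and 7 at 132 total 1754; lower one of the high values by 8 (still ≥ 133) to hit 1746.

5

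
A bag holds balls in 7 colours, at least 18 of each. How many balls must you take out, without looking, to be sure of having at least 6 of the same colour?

36

You could draw 5 of every colour without reaching 6 of any — 35 in all.
One more forces 6 of some colour, so 35 + 1 = 36.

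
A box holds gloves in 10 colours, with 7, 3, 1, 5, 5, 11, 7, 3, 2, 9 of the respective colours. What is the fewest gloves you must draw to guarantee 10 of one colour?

52

In the worst case you take as many as possible of each colour without reaching 10: 7 + 3 + 1 + 5 + 5 + 9 + 7 + 3 + 2 + 9 = 51.
The next one must give 10 of some colour, so 51 + 1 = 52.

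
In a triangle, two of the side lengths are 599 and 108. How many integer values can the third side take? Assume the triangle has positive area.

215

The triangle inequality gives |599 − 108| < c < 599 + 108, i.e. 491 < c < 707.
So c can be any integer from 492 to 706: 215 values.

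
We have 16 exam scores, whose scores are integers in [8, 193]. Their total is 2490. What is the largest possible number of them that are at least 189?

With k values at 189 or above and the rest at least 8, the sum is at least 128 + 181k.
Since the sum is 2490, we need 181k ≤ 2362, i.e. k ≤ 13.
k = 13 is achieved by 13 values at 189 and 3 at 8, total 2481; add 9 to one value (staying below 189) to reach 2490.

13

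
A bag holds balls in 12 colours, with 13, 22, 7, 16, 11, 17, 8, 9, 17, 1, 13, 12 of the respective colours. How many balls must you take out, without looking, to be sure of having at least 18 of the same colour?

142

In the worst case you take as many as possible of each colour without reaching 18: 13 + 17 + 7 + 16 + 11 + 17 + 8 + 9 + 17 + 1 + 13 + 12 = 141.
The next one must give 18 of some colour, so 141 + 1 = 142.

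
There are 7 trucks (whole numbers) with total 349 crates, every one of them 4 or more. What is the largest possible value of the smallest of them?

49

The average is 349/7 < 50, so some value is ≤ 49.
Achievable: 1 of them at 49 and 6 at 50 total 349.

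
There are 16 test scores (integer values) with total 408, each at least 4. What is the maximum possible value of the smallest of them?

25

If every one of the 16 were at least 26, the total would be at least 16 × 26 = 416 > 408.
Equality holds with 8 values of 25 and 8 values of 26.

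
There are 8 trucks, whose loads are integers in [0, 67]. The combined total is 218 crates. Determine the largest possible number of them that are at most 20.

Each value at 20 or below falls at least 67 − 20 = 47 short of the ceiling 67.
The ceiling total is 8 × 67 = 536, and we need 218, so at most ⌊(536 − 218)/47⌋ = 6 can be that low.
k = 6 is achieved by 6 values at 20 and 2 at 67, total 254; lower one of the 67's by 36 (still > 20) to reach 218.

6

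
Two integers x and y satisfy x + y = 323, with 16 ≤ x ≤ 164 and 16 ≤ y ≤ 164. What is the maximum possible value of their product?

xy = x(323 − x) is maximized when x is as near 323/2 as the bounds allow.
Taking x = 161 and y = 162 (both in [16, 164]) gives xy = 26082.

26082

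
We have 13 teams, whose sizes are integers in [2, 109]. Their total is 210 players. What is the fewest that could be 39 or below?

9

Each value above 39 is at least 40, contributing at least 40 − 2 = 38 above the floor 2.
The sum exceeds the floor total 26 by 184, so at most ⌊184/38⌋ = 4 exceed 39, and at least 9 are ≤ 39.
Exactly 9 works: 9 values at 2 and 4 at 40 total 178; raise one of the low values by 32 (still ≤ 39) to hit 210.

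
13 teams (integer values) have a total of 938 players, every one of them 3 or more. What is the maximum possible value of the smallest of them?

If every one of the 13 were at least 73, the total would be at least 13 × 73 = 949 > 938.
Taking 11 copies of 72 and 2 copies of 73 gives exactly 938, so 72 is attained.

72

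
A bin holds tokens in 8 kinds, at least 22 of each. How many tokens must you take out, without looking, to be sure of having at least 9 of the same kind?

In the worst case you draw 8 of each of the 8 kinds: 8 × 8 = 64.
One more forces 9 of some kind, so 64 + 1 = 65.

65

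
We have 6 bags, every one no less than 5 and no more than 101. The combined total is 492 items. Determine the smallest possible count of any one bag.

5

To make one bag as small as possible, make the other 5 as large as possible.
The other 5 can take up 5 × 101 = 505 ≥ 492 − 5, so one bag can sit at its floor of 5.
Achievable: one at 5 and the other 5 totalling 487, which fits since 5 × 5 ≤ 487 ≤ 5 × 101.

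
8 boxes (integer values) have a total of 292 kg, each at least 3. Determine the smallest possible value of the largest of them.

37

The 8 values sum to 292, so their maximum is at least ⌈292/8⌉ = 37.
Achievable: 4 of them at 37 and 4 at 36 total 292.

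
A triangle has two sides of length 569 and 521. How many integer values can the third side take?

1041

The triangle inequality gives |569 − 521| < c < 569 + 521, i.e. 48 < c < 1090.
So c can be any integer from 49 to 1089: 1041 values.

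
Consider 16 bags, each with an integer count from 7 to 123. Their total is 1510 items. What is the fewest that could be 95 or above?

1

If only k of them are at least 95, the other 16 − k are at most 94, so the total is at most k·123 + (16 − k)·94.
This must reach 1510, so k·123 + (16 − k)·94 ≥ 1510, giving k ≥ 1.
Exactly 1 works: 1 value at 123 and 15 at 94 total 1533; lower one of the high values by 23 (still ≥ 95) to hit 1510.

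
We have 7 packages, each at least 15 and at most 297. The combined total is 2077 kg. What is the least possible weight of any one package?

295

To make one package as small as possible, make the other 6 as large as possible.
The other 6 contribute at most 6 × 297 = 1782, leaving at least 2077 − 1782 = 295.
Since 295 ≥ 15, this is achievable: one at 295 and 6 at 297.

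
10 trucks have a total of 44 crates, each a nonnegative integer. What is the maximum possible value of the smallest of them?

If every one of the 10 were at least 5, the total would be at least 10 × 5 = 50 > 44.
Achievable: 6 of them at 4 and 4 at 5 total 44.

4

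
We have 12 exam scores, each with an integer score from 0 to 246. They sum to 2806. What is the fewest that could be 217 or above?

Each value short of 217 is at most 216, costing at least 246 − 216 = 30 against the maximum total of 2952.
We can afford to lose at most 2952 − 2806 = 146, so at most ⌊146/30⌋ = 4 fall short, and at least 8 are ≥ 217.
Exactly 8 works: 8 values at 246 and 4 at 216 total 2832; lower one of the high values by 26 (still ≥ 217) to hit 2806.

8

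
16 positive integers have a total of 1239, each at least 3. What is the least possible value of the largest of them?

The average is 1239/16 > 77, so not all 16 can be 77 or less; the largest is ≥ 78.
Achievable: 7 of them at 78 and 9 at 77 total 1239.

78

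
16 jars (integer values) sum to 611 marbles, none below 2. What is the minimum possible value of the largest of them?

If every one of the 16 were at most 38, the total would be at most 16 × 38 = 608 < 611.
Achievable: 3 of them at 39 and 13 at 38 total 611.

39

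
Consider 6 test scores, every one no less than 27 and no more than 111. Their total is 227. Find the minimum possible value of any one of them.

27

Minimizing one value means maximizing the remaining 5.
The other 5 can take up 5 × 111 = 555 ≥ 227 − 27, so one score can sit at its floor of 27.
Achievable: one at 27 and the other 5 totalling 200, which fits since 5 × 27 ≤ 200 ≤ 5 × 111.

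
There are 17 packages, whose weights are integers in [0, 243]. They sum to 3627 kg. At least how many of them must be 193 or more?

8

If only k of them are at least 193, the other 17 − k are at most 192, so the total is at most k·243 + (17 − k)·192.
This must reach 3627, so k·243 + (17 − k)·192 ≥ 3627, giving k ≥ 8.
Exactly 8 works: 8 values at 243 and 9 at 192 total 3672; lower one of the high values by 45 (still ≥ 193) to hit 3627.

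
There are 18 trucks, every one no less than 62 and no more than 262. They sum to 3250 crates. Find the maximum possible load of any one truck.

To make one truck as large as possible, make the other 17 as small as possible.
The other 17 contribute at least 17 × 62 = 1054, leaving at most 3250 − 1054 = 2196.
But each truck is capped at 262, so the maximum is 262.
Achievable: one at 262 and the other 17 totalling 2988, which fits since 17 × 62 ≤ 2988 ≤ 17 × 262.

262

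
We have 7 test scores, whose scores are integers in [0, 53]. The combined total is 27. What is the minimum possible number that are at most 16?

6

If only k of them are at most 16, the other 7 − k are at least 17, so the total is at least (7 − k)·17 + k·0.
This is ≤ 27, so (7 − k)·17 + 0k ≤ 27, which gives k ≥ 6.
Exactly 6 works: 6 values at 0 and 1 at 17 total 17; raise one of the low values by 10 (still ≤ 16) to hit 27.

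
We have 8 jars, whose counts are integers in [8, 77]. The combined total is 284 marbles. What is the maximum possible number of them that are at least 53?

Suppose k of them are at least 53. Those contribute at least 53 each and the other 8 − k at least 8 each.
So the total is at least 53k + 8(8 − k) = 64 + 45k. This must be ≤ 284, giving k ≤ 4.
k = 4 is achieved by 4 values at 53 and 4 at 8, total 244; add 40 to one value (staying below 53) to reach 284.

4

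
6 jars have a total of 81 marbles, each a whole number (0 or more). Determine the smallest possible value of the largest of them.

Some value must be at least ⌈81/6⌉ = 14, since 6 × 13 = 78 < 81.
Achievable: 3 of them at 14 and 3 at 13 total 81.

14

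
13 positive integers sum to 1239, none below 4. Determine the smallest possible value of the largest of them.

If every one of the 13 were at most 95, the total would be at most 13 × 95 = 1235 < 1239.
Achievable: 4 of them at 96 and 9 at 95 total 1239.

96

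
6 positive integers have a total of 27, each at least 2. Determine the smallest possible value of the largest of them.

5

The average is 27/6 > 4, so not all 6 can be 4 or less; the largest is ≥ 5.
Taking 3 copies of 4 and 3 copies of 5 gives exactly 27, so 5 is attained.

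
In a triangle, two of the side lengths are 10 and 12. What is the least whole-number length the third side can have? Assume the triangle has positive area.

The third side must exceed |10 − 12| = 2.
The smallest integer above 2 is 3.

3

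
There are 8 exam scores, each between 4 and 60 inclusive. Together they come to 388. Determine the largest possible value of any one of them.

Maximizing one value means minimizing the remaining 7.
The other 7 contribute at least 7 × 4 = 28, leaving at most 388 − 28 = 360.
But each score is capped at 60, so the maximum is 60.
Achievable: one at 60 and the other 7 totalling 328, which fits since 7 × 4 ≤ 328 ≤ 7 × 60.

60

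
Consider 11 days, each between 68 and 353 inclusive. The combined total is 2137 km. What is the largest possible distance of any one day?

Maximizing one value means minimizing the remaining 10.
The other 10 contribute at least 10 × 68 = 680, leaving at most 2137 − 680 = 1457.
But each day is capped at 353, so the maximum is 353.
Achievable: one at 353 and the other 10 totalling 1784, which fits since 10 × 68 ≤ 1784 ≤ 10 × 353.

353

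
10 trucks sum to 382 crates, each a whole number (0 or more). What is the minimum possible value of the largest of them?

39

The average is 382/10 > 38, so not all 10 can be 38 or less; the largest is ≥ 39.
Taking 8 copies of 38 and 2 copies of 39 gives exactly 382, so 39 is attained.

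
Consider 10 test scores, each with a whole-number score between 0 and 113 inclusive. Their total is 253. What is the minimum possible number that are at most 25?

If only k of them are at most 25, the other 10 − k are at least 26, so the total is at least (10 − k)·26 + k·0.
This is ≤ 253, so (10 − k)·26 + 0k ≤ 253, which gives k ≥ 1.
Exactly 1 works: 1 value at 0 and 9 at 26 total 234; raise one of the low values by 19 (still ≤ 25) to hit 253.

1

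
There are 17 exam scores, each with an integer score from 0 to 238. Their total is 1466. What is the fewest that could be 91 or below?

If only k of them are at most 91, the other 17 − k are at least 92, so the total is at least (17 − k)·92 + k·0.
This is ≤ 1466, so (17 − k)·92 + 0k ≤ 1466, which gives k ≥ 2.
Exactly 2 works: 2 values at 0 and 15 at 92 total 1380; raise one of the low values by 86 (still ≤ 91) to hit 1466.

2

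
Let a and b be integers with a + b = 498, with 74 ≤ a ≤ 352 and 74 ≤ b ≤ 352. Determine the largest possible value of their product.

For a fixed sum, the product ab is largest when a and b are as close as possible.
Taking a = 249 and b = 249 (both in [74, 352]) gives ab = 62001.

62001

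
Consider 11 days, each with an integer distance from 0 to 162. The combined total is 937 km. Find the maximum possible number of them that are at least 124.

Suppose k of them are at least 124. Those contribute at least 124 each and the other 11 − k at least 0 each.
So the total is at least 124k + 0(11 − k) = 0 + 124k. This must be ≤ 937, giving k ≤ 7.
k = 7 is achieved by 7 values at 124 and 4 at 0, total 868; add 69 to one value (staying below 124) to reach 937.

7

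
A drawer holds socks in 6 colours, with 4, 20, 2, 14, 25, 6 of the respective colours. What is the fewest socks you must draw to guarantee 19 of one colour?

In the worst case you take as many as possible of each colour without reaching 19: 4 + 18 + 2 + 14 + 18 + 6 = 62.
The next one must give 19 of some colour, so 62 + 1 = 63.

63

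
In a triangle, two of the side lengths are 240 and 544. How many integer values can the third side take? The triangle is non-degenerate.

479

The triangle inequality gives |240 − 544| < c < 240 + 544, i.e. 304 < c < 784.
So c can be any integer from 305 to 783: 479 values.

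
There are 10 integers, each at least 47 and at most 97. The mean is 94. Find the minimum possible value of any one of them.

67

Minimizing one value means maximizing the remaining 9.
The total is 10 × 94 = 940.
The other 9 contribute at most 9 × 97 = 873, leaving at least 940 − 873 = 67.
Since 67 ≥ 47, this is achievable: one at 67 and 9 at 97.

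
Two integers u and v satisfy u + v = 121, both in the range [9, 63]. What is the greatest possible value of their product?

For a fixed sum, the product uv is largest when u and v are as close as possible.
Taking u = 60 and v = 61 (both in [9, 63]) gives uv = 3660.

3660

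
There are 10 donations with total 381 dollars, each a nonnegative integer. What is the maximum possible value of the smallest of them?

If every one of the 10 were at least 39, the total would be at least 10 × 39 = 390 > 381.
Taking 9 copies of 38 and 1 copy of 39 gives exactly 381, so 38 is attained.

38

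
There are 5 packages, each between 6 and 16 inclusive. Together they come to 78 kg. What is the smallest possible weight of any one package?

To make one package as small as possible, make the other 4 as large as possible.
The other 4 contribute at most 4 × 16 = 64, leaving at least 78 − 64 = 14.
Since 14 ≥ 6, this is achievable: one at 14 and 4 at 16.

14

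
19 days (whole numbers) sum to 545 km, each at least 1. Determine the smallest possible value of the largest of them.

29

The average is 545/19 > 28, so not all 19 can be 28 or less; the largest is ≥ 29.
Equality holds with 13 values of 29 and 6 values of 28.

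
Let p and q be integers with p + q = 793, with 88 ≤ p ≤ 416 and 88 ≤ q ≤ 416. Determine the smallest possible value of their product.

pq = p(793 − p) is concave in p, so over [377, 416] it is minimized at an endpoint.
The extreme feasible split is p = 377, q = 416, giving pq = 156832.

156832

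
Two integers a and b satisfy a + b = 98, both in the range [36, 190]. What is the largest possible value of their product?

2401

For a fixed sum, the product ab is largest when a and b are as close as possible.
Taking a = 49 and b = 49 (both in [36, 190]) gives ab = 2401.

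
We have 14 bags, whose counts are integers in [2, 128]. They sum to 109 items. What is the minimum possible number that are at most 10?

Let j be the number exceeding 10. Then the total is ≥ 11·j + 2·(14 − j) = 28 + 9j.
So 9j ≤ 81 and j ≤ 9; hence at least 14 − 9 = 5 are ≤ 10.
Exactly 5 works: 5 values at 2 and 9 at 11 total 109.

5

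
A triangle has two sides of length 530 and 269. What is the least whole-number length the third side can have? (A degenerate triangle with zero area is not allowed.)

The third side must exceed |530 − 269| = 261.
The smallest integer above 261 is 262.

262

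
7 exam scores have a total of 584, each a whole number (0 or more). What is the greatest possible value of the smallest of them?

The 7 values sum to 584, so their minimum is at most ⌊584/7⌋ = 83.
Taking 4 copies of 83 and 3 copies of 84 gives exactly 584, so 83 is attained.

83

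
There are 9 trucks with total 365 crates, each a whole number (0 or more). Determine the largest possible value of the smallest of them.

40

The average is 365/9 < 41, so some value is ≤ 40.
Achievable: 4 of them at 40 and 5 at 41 total 365.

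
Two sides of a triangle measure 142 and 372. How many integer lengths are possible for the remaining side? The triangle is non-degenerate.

The triangle inequality gives |142 − 372| < c < 142 + 372, i.e. 230 < c < 514.
So c can be any integer from 231 to 513: 283 values.

283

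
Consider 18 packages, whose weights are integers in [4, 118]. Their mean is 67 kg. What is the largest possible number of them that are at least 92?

12

The total is 18 × 67 = 1206.
If k of the values are ≥ 92, the total is ≥ 92k + 4(18 − k).
Setting 92k + 4(18 − k) ≤ 1206 gives 88k ≤ 1134, so k ≤ 12.
k = 12 is achieved by 12 values at 92 and 6 at 4, total 1128; add 78 to one value (staying below 92) to reach 1206.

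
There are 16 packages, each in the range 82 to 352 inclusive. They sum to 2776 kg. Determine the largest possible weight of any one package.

Maximizing one value means minimizing the remaining 15.
The other 15 contribute at least 15 × 82 = 1230, leaving at most 2776 − 1230 = 1546.
But each package is capped at 352, so the maximum is 352.
Achievable: one at 352 and the other 15 totalling 2424, which fits since 15 × 82 ≤ 2424 ≤ 15 × 352.

352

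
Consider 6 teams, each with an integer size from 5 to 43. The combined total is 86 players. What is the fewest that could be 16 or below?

If only k of them are at most 16, the other 6 − k are at least 17, so the total is at least (6 − k)·17 + k·5.
This is ≤ 86, so (6 − k)·17 + 5k ≤ 86, which gives k ≥ 2.
Exactly 2 works: 2 values at 5 and 4 at 17 total 78; raise one of the low values by 8 (still ≤ 16) to hit 86.

2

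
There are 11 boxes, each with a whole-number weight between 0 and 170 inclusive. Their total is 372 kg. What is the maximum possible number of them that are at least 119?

3

With k values at 119 or above and the rest at least 0, the sum is at least 0 + 119k.
Since the sum is 372, we need 119k ≤ 372, i.e. k ≤ 3.
k = 3 is achieved by 3 values at 119 and 8 at 0, total 357; add 15 to one value (staying below 119) to reach 372.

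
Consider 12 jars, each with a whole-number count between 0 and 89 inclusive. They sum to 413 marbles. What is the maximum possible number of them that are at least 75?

5

Suppose k of them are at least 75. Those contribute at least 75 each and the other 12 − k at least 0 each.
So the total is at least 75k + 0(12 − k) = 0 + 75k. This must be ≤ 413, giving k ≤ 5.
k = 5 is achieved by 5 values at 75 and 7 at 0, total 375; add 38 to one value (staying below 75) to reach 413.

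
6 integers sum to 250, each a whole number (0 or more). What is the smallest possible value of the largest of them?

Some value must be at least ⌈250/6⌉ = 42, since 6 × 41 = 246 < 250.
Equality holds with 4 values of 42 and 2 values of 41.

42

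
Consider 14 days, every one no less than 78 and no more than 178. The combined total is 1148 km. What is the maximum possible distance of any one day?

134

To make one day as large as possible, make the other 13 as small as possible.
The other 13 contribute at least 13 × 78 = 1014, leaving at most 1148 − 1014 = 134.
Since 134 ≤ 178, this is achievable: one at 134 and 13 at 78.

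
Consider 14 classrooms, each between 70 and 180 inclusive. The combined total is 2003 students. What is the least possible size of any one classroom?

70

To make one classroom as small as possible, make the other 13 as large as possible.
The other 13 can take up 13 × 180 = 2340 ≥ 2003 − 70, so one classroom can sit at its floor of 70.
Achievable: one at 70 and the other 13 totalling 1933, which fits since 13 × 70 ≤ 1933 ≤ 13 × 180.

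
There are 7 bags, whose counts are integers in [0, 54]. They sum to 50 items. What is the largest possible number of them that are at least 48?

If k of the values are ≥ 48, the total is ≥ 48k + 0(7 − k).
Setting 48k + 0(7 − k) ≤ 50 gives 48k ≤ 50, so k ≤ 1.
k = 1 is achieved by 1 value at 48 and 6 at 0, total 48; add 2 to one value (staying below 48) to reach 50.

1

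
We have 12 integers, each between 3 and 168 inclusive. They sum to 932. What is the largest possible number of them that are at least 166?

5

With k values at 166 or above and the rest at least 3, the sum is at least 36 + 163k.
Since the sum is 932, we need 163k ≤ 896, i.e. k ≤ 5.
k = 5 is achieved by 5 values at 166 and 7 at 3, total 851; add 81 to one value (staying below 166) to reach 932.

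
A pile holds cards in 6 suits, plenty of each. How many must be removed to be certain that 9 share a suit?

In the worst case you draw 8 of each of the 6 suits: 6 × 8 = 48.
One more forces 9 of some suit, so 48 + 1 = 49.

49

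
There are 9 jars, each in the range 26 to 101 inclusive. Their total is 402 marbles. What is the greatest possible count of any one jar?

To make one jar as large as possible, make the other 8 as small as possible.
The other 8 contribute at least 8 × 26 = 208, leaving at most 402 − 208 = 194.
But each jar is capped at 101, so the maximum is 101.
Achievable: one at 101 and the other 8 totalling 301, which fits since 8 × 26 ≤ 301 ≤ 8 × 101.

101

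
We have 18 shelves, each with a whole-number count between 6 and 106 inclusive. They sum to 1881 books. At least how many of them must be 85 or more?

Each value short of 85 is at most 84, costing at least 106 − 84 = 22 against the maximum total of 1908.
We can afford to lose at most 1908 − 1881 = 27, so at most ⌊27/22⌋ = 1 fall short, and at least 17 are ≥ 85.
Exactly 17 works: 17 values at 106 and 1 at 84 total 1886; lower one of the high values by 5 (still ≥ 85) to hit 1881.

17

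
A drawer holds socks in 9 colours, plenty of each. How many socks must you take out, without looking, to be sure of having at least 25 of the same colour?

In the worst case you draw 24 of each of the 9 colours: 9 × 24 = 216.
One more forces 25 of some colour, so 216 + 1 = 217.

217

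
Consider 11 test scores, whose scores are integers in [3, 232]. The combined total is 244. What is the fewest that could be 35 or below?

Each value above 35 is at least 36, contributing at least 36 − 3 = 33 above the floor 3.
The sum exceeds the floor total 33 by 211, so at most ⌊211/33⌋ = 6 exceed 35, and at least 5 are ≤ 35.
Exactly 5 works: 5 values at 3 and 6 at 36 total 231; raise one of the low values by 13 (still ≤ 35) to hit 244.

5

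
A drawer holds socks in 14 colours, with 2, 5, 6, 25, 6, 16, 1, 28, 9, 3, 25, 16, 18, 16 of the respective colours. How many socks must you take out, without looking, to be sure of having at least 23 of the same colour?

165

In the worst case you take as many as possible of each colour without reaching 23: 2 + 5 + 6 + 22 + 6 + 16 + 1 + 22 + 9 + 3 + 22 + 16 + 18 + 16 = 164.
The next one must give 23 of some colour, so 164 + 1 = 165.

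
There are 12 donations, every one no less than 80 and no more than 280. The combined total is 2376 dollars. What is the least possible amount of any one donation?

To make one donation as small as possible, make the other 11 as large as possible.
The other 11 can take up 11 × 280 = 3080 ≥ 2376 − 80, so one donation can sit at its floor of 80.
Achievable: one at 80 and the other 11 totalling 2296, which fits since 11 × 80 ≤ 2296 ≤ 11 × 280.

80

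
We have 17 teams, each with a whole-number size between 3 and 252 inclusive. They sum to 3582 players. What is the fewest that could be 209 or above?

2

Each value short of 209 is at most 208, costing at least 252 − 208 = 44 against the maximum total of 4284.
We can afford to lose at most 4284 − 3582 = 702, so at most ⌊702/44⌋ = 15 fall short, and at least 2 are ≥ 209.
Exactly 2 works: 2 values at 252 and 15 at 208 total 3624; lower one of the high values by 42 (still ≥ 209) to hit 3582.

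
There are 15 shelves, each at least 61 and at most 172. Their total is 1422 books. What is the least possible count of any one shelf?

Minimizing one value means maximizing the remaining 14.
The other 14 can take up 14 × 172 = 2408 ≥ 1422 − 61, so one shelf can sit at its floor of 61.
Achievable: one at 61 and the other 14 totalling 1361, which fits since 14 × 61 ≤ 1361 ≤ 14 × 172.

61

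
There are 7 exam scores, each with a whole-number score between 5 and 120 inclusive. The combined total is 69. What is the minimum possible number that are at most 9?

1

If only k of them are at most 9, the other 7 − k are at least 10, so the total is at least (7 − k)·10 + k·5.
This is ≤ 69, so (7 − k)·10 + 5k ≤ 69, which gives k ≥ 1.
Exactly 1 works: 1 value at 5 and 6 at 10 total 65; raise one of the low values by 4 (still ≤ 9) to hit 69.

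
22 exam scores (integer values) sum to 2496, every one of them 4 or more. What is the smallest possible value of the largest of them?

114

The average is 2496/22 > 113, so not all 22 can be 113 or less; the largest is ≥ 114.
Achievable: 10 of them at 114 and 12 at 113 total 2496.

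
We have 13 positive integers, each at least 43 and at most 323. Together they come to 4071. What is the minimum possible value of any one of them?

To make one integer as small as possible, make the other 12 as large as possible.
The other 12 contribute at most 12 × 323 = 3876, leaving at least 4071 − 3876 = 195.
Since 195 ≥ 43, this is achievable: one at 195 and 12 at 323.

195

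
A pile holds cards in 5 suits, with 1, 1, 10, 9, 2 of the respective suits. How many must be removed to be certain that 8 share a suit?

19

In the worst case you take as many as possible of each suit without reaching 8: 1 + 1 + 7 + 7 + 2 = 18.
The next one must give 8 of some suit, so 18 + 1 = 19.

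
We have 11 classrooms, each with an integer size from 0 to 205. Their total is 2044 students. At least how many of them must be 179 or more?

If only k of them are at least 179, the other 11 − k are at most 178, so the total is at most k·205 + (11 − k)·178.
This must reach 2044, so k·205 + (11 − k)·178 ≥ 2044, giving k ≥ 4.
Exactly 4 works: 4 values at 205 and 7 at 178 total 2066; lower one of the high values by 22 (still ≥ 179) to hit 2044.

4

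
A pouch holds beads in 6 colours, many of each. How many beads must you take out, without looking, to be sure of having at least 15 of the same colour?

You could draw 14 of every colour without reaching 15 of any — 84 in all.
One more forces 15 of some colour, so 84 + 1 = 85.

85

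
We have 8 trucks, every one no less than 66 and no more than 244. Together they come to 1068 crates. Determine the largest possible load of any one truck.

244

To make one truck as large as possible, make the other 7 as small as possible.
The other 7 contribute at least 7 × 66 = 462, leaving at most 1068 − 462 = 606.
But each truck is capped at 244, so the maximum is 244.
Achievable: one at 244 and the other 7 totalling 824, which fits since 7 × 66 ≤ 824 ≤ 7 × 244.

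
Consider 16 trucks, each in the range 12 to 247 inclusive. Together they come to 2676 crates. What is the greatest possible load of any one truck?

247

To make one truck as large as possible, make the other 15 as small as possible.
The other 15 contribute at least 15 × 12 = 180, leaving at most 2676 − 180 = 2496.
But each truck is capped at 247, so the maximum is 247.
Achievable: one at 247 and the other 15 totalling 2429, which fits since 15 × 12 ≤ 2429 ≤ 15 × 247.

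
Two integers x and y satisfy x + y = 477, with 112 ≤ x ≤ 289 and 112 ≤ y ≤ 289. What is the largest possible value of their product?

56882

For a fixed sum, the product xy is largest when x and y are as close as possible.
Taking x = 238 and y = 239 (both in [112, 289]) gives xy = 56882.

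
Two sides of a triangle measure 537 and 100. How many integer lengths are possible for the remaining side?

199

The triangle inequality gives |537 − 100| < c < 537 + 100, i.e. 437 < c < 637.
So c can be any integer from 438 to 636: 199 values.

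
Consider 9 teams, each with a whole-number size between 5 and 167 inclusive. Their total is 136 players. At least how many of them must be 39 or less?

7

Let j be the number exceeding 39. Then the total is ≥ 40·j + 5·(9 − j) = 45 + 35j.
So 35j ≤ 91 and j ≤ 2; hence at least 9 − 2 = 7 are ≤ 39.
Exactly 7 works: 7 values at 5 and 2 at 40 total 115; raise one of the low values by 21 (still ≤ 39) to hit 136.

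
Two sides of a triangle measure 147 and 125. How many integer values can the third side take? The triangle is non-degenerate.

249

The triangle inequality gives |147 − 125| < c < 147 + 125, i.e. 22 < c < 272.
So c can be any integer from 23 to 271: 249 values.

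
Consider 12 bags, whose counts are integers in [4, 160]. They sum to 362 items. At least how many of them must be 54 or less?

6

Each value above 54 is at least 55, contributing at least 55 − 4 = 51 above the floor 4.
The sum exceeds the floor total 48 by 314, so at most ⌊314/51⌋ = 6 exceed 54, and at least 6 are ≤ 54.
Exactly 6 works: 6 values at 4 and 6 at 55 total 354; raise one of the low values by 8 (still ≤ 54) to hit 362.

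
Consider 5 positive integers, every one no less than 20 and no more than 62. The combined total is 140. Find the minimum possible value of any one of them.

To make one integer as small as possible, make the other 4 as large as possible.
The other 4 can take up 4 × 62 = 248 ≥ 140 − 20, so one integer can sit at its floor of 20.
Achievable: one at 20 and the other 4 totalling 120, which fits since 4 × 20 ≤ 120 ≤ 4 × 62.

20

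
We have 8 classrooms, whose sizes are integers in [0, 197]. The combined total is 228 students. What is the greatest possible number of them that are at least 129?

1

With k values at 129 or above and the rest at least 0, the sum is at least 0 + 129k.
Since the sum is 228, we need 129k ≤ 228, i.e. k ≤ 1.
k = 1 is achieved by 1 value at 129 and 7 at 0, total 129; add 99 to one value (staying below 129) to reach 228.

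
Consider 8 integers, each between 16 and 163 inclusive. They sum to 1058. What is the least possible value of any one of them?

16

To make one integer as small as possible, make the other 7 as large as possible.
The other 7 can take up 7 × 163 = 1141 ≥ 1058 − 16, so one integer can sit at its floor of 16.
Achievable: one at 16 and the other 7 totalling 1042, which fits since 7 × 16 ≤ 1042 ≤ 7 × 163.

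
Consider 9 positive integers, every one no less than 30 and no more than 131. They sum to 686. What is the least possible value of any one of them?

30

Minimizing one value means maximizing the remaining 8.
The other 8 can take up 8 × 131 = 1048 ≥ 686 − 30, so one integer can sit at its floor of 30.
Achievable: one at 30 and the other 8 totalling 656, which fits since 8 × 30 ≤ 656 ≤ 8 × 131.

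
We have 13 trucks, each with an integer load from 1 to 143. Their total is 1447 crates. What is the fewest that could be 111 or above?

1

Suppose at most 13 − j of them reach 111; then j values are ≤ 110 and the rest ≤ 143.
The total is then ≤ 110·j + 143·(13 − j) = 1859 − 33j. For this to be ≥ 1447 we need j ≤ 12, so at least 13 − 12 = 1 must reach 111.
Exactly 1 works: 1 value at 143 and 12 at 110 total 1463; lower one of the high values by 16 (still ≥ 111) to hit 1447.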